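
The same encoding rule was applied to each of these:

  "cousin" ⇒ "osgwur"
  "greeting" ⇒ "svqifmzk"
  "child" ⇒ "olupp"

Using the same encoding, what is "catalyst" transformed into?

Shifts by position in cousin: pos 0: c→o (+12), pos 1: o→s (+4), pos 2: u→g (+12), pos 3: s→w (+4) — repeating every 2. It's a Vigenère-style cipher with numeric key [12,4]: position i shifts by key[i mod 2].
On catalyst: c+12=o, a+4=e, t+12=f, a+4=e, l+12=x, y+4=c, s+12=e, t+4=x.

oefexcex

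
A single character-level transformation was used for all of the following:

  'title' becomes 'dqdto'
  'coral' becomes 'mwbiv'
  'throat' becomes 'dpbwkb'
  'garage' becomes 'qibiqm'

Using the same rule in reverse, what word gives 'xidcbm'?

nature

Shifts by position in title: pos 0: t→d (+10), pos 1: i→q (+8), pos 2: t→d (+10), pos 3: l→t (+8) — repeating every 2. The shifts repeat in a cycle of length 2: positions 0,1,… shift by +10, +8, then the pattern repeats.
Undoing it on xidcbm: x−10=n, i−8=a, d−10=t, c−8=u, b−10=r, m−8=e.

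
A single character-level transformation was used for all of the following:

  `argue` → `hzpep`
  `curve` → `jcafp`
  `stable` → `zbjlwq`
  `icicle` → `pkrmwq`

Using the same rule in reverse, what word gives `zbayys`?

In argue: a→h is +7, r→z is +8, g→p is +9, u→e is +10 — the shift increases by 1 each position. Letter i (0-indexed) is shifted by i+7, so successive shifts are 7, 8, 9, ….
Reversing it on zbayys: z−7=s, b−8=t, a−9=r, y−10=o, y−11=n, s−12=g.

strong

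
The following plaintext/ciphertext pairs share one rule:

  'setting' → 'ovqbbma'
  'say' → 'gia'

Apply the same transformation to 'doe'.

mwl

The output letters match the input read backwards, each shifted +8: setting reversed is gnittes. Read the word backwards and shift each letter +8.
On doe: reverse → eod; then shift: e+8=m, o+8=w, d+8=l.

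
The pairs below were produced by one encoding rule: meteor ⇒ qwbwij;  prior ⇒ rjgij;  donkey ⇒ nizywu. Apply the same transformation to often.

ifbwz

m(12)→q(16) and e(4)→w(22) fit y≡9x+12 (mod 26); the inverse of 9 mod 26 is 3. Treating letters as 0–25, the rule is x ↦ 9x + 12 (mod 26).
For often: o(14)→9·14+12≡8=i; f(5)→9·5+12≡5=f; t(19)→9·19+12≡1=b; e(4)→9·4+12≡22=w; n(13)→9·13+12≡25=z (all mod 26).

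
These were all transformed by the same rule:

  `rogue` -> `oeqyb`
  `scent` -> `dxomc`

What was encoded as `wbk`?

The output letters match the input read backwards, each shifted +10: rogue reversed is eugor. The word is reversed, then every letter is shifted forward by 10.
Undoing it on wbk: shift back: w−10=m, b−10=r, k−10=a → mra; then reverse → arm.

arm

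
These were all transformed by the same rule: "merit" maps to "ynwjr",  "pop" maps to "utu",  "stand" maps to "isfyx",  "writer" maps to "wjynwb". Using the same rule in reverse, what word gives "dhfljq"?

legacy

The output letters match the input read backwards, each shifted +5: merit reversed is tirem. The word is reversed, then every letter is shifted forward by 5.
Undoing it on dhfljq: shift back: d−5=y, h−5=c, f−5=a, l−5=g, j−5=e, q−5=l → ycagel; then reverse → legacy.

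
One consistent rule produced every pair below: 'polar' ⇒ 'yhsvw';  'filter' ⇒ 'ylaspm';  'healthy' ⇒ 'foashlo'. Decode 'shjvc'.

The output letters match the input read backwards, each shifted +7: polar reversed is ralop. Two steps: reverse the string, then apply a Caesar shift of +7.
Undoing it on shjvc: shift back: s−7=l, h−7=a, j−7=c, v−7=o, c−7=v → lacov; then reverse → vocal.

vocal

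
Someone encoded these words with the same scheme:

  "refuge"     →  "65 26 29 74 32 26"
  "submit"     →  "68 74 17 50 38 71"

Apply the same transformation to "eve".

r(#18)→65 and e(#5)→26: differences scale by 3, so n = 3·pos + 11. With a=1..z=26, the number is 3·pos + 11.
On eve: e=5→26, v=22→77, e=5→26.

26 77 26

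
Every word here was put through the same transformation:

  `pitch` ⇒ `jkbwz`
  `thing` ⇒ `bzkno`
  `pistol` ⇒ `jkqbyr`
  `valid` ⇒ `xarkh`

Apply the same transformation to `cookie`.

wyygks

Each letter's alphabet position (a=0..z=25) is mapped through 11·x+0 mod 26 — an affine cipher.
For cookie: c(2)→11·2+0≡22=w; o(14)→11·14+0≡24=y; o(14)→11·14+0≡24=y; k(10)→11·10+0≡6=g; i(8)→11·8+0≡10=k; e(4)→11·4+0≡18=s (all mod 26).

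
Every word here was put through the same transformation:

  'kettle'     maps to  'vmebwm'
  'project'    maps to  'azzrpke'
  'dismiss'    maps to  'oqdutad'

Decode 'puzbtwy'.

Shifts by position in kettle: pos 0: k→v (+11), pos 1: e→m (+8), pos 2: t→e (+11), pos 3: t→b (+8) — repeating every 2. The shifts repeat in a cycle of length 2: positions 0,1,… shift by +11, +8, then the pattern repeats.
Undoing it on puzbtwy: p−11=e, u−8=m, z−11=o, b−8=t, t−11=i, w−8=o, y−11=n.

emotion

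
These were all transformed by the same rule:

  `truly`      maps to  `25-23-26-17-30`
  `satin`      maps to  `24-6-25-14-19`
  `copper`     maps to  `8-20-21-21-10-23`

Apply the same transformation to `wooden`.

28-20-20-9-10-19

t is letter #20 and maps to 25: an offset of 5. Each letter is replaced by its alphabet position (a=1..z=26) + 5.
On wooden: w=23→28, o=15→20, o=15→20, d=4→9, e=5→10, n=14→19.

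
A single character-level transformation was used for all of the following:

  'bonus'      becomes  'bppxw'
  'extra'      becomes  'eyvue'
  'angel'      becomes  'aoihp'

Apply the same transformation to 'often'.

In bonus: b→b is +0, o→p is +1, n→p is +2, u→x is +3 — the shift increases by 1 each position. The shift increases by 1 at each position, starting from +0: 0, 1, 2, ….
For often: o+0=o, f+1=g, t+2=v, e+3=h, n+4=r.

ogvhr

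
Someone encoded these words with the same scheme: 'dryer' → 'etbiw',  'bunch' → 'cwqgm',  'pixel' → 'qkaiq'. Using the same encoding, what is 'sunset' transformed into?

twqwjz

In dryer: d→e is +1, r→t is +2, y→b is +3, e→i is +4 — the shift increases by 1 each position. Each letter shifts forward by (position + 1), i.e. 1, 2, 3, … — the shift grows by one for each successive letter.
On sunset: s+1=t, u+2=w, n+3=q, s+4=w, e+5=j, t+6=z.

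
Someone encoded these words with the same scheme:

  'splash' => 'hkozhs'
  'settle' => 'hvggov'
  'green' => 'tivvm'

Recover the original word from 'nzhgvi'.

Letters are reflected about the middle of the alphabet (position → 25−position): Atbash.
Decoding nzhgvi: n↔m, z↔a, h↔s, g↔t, v↔e, i↔r.

master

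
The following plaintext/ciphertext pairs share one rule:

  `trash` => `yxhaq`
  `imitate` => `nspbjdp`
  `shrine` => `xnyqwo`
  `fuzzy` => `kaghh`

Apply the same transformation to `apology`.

fvvtxqj

The shift increases by 1 at each position, starting from +5: 5, 6, 7, ….
On apology: a+5=f, p+6=v, o+7=v, l+8=t, o+9=x, g+10=q, y+11=j.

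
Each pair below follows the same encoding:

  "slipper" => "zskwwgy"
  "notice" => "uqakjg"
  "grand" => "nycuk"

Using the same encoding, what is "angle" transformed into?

Vowels shift forward by 2 and consonants shift forward by 7.
On angle: a(vowel)+2=c, n(cons)+7=u, g(cons)+7=n, l(cons)+7=s, e(vowel)+2=g.

cunsg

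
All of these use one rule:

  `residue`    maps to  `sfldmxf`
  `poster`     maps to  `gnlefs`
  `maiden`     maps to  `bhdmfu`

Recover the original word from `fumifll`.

r(17)→s(18) and e(4)→f(5) fit y≡19x+7 (mod 26); the inverse of 19 mod 26 is 11. Treating letters as 0–25, the rule is x ↦ 19x + 7 (mod 26).
Undoing it on fumifll: f(5)→11·(5−7)≡4=e; u(20)→11·(20−7)≡13=n; m(12)→11·(12−7)≡3=d; i(8)→11·(8−7)≡11=l; f(5)→11·(5−7)≡4=e; l(11)→11·(11−7)≡18=s; l(11)→11·(11−7)≡18=s (all mod 26).

endless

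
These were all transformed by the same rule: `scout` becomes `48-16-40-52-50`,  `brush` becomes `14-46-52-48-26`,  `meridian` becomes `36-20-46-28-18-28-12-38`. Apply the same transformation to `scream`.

48-16-46-20-12-36

s(#19)→48 and c(#3)→16: differences scale by 2, so n = 2·pos + 10. With a=1..z=26, the number is 2·pos + 10.
For scream: s=19→48, c=3→16, r=18→46, e=5→20, a=1→12, m=13→36.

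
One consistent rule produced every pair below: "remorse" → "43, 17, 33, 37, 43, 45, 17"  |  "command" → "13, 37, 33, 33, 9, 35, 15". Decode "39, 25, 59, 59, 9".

pizza

With a=1..z=26, the number is 2·pos + 7.
Undoing it on 39, 25, 59, 59, 9: 39→(39−7)÷2=16=p, 25→(25−7)÷2=9=i, 59→(59−7)÷2=26=z, 59→(59−7)÷2=26=z, 9→(9−7)÷2=1=a.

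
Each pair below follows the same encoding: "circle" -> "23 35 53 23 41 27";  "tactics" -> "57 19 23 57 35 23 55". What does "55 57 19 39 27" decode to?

c(#3)→23 and i(#9)→35: differences scale by 2, so n = 2·pos + 17. With a=1..z=26, the number is 2·pos + 17.
Decoding 55 57 19 39 27: 55→(55−17)÷2=19=s, 57→(57−17)÷2=20=t, 19→(19−17)÷2=1=a, 39→(39−17)÷2=11=k, 27→(27−17)÷2=5=e.

stake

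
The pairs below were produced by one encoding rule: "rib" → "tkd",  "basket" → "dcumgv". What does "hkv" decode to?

Compare letters: r→t is +2, i→k is +2, b→d is +2 — a constant shift. Each letter is shifted forward by 2 in the alphabet (a Caesar shift of +2).
Decoding hkv: h−2=f, k−2=i, v−2=t.

fit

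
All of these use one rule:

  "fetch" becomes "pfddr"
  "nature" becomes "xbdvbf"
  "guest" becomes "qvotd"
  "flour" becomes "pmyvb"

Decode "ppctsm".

Shifts by position in fetch: pos 0: f→p (+10), pos 1: e→f (+1), pos 2: t→d (+10), pos 3: c→d (+1) — repeating every 2. A repeating key of period 2 is used — shifts +10, +1 over and over.
Undoing it on ppctsm: p−10=f, p−1=o, c−10=s, t−1=s, s−10=i, m−1=l.

fossil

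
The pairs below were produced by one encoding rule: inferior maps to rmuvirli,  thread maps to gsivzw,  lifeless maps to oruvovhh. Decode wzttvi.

Each pair mirrors across the alphabet (i↔r, n↔m, f↔u): positions sum to 25. This is the alphabet-reversal cipher (Atbash): a becomes z, b becomes y, etc.
Undoing it on wzttvi: w↔d, z↔a, t↔g, t↔g, v↔e, i↔r.

dagger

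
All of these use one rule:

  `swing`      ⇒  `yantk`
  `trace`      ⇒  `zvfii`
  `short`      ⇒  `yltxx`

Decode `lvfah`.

fraud

A repeating key of period 3 is used — shifts +6, +4, +5 over and over.
Undoing it on lvfah: l−6=f, v−4=r, f−5=a, a−6=u, h−4=d.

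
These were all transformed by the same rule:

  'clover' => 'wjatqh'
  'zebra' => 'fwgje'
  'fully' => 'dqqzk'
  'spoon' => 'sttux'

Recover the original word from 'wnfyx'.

stair

The output letters match the input read backwards, each shifted +5: clover reversed is revolc. The word is reversed, then every letter is shifted forward by 5.
Reversing it on wnfyx: shift back: w−5=r, n−5=i, f−5=a, y−5=t, x−5=s → riats; then reverse → stair.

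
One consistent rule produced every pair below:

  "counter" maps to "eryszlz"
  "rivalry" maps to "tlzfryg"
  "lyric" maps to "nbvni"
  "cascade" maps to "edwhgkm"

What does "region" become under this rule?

thknuu

In counter: c→e is +2, o→r is +3, u→y is +4, n→s is +5 — the shift increases by 1 each position. Each letter shifts forward by (position + 2), i.e. 2, 3, 4, … — the shift grows by one for each successive letter.
Applying it to region: r+2=t, e+3=h, g+4=k, i+5=n, o+6=u, n+7=u.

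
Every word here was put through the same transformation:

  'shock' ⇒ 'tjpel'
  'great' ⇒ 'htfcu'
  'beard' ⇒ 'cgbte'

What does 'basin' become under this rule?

The shifts repeat in a cycle of length 2: positions 0,1,… shift by +1, +2, then the pattern repeats.
For basin: b+1=c, a+2=c, s+1=t, i+2=k, n+1=o.

cctko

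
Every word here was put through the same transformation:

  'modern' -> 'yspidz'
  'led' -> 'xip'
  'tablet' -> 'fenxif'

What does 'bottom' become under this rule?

nsffsy

The shift depends on letter class: consonant m→y is +12, but vowel o→s is +4. The rule splits by letter class: vowels +4, consonants +12.
Applying it to bottom: b(cons)+12=n, o(vowel)+4=s, t(cons)+12=f, t(cons)+12=f, o(vowel)+4=s, m(cons)+12=y.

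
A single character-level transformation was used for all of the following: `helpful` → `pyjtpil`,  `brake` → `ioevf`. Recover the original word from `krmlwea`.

The word is reversed, then every letter is shifted forward by 4.
Reversing it on krmlwea: shift back: k−4=g, r−4=n, m−4=i, l−4=h, w−4=s, e−4=a, a−4=w → gnihsaw; then reverse → washing.

washing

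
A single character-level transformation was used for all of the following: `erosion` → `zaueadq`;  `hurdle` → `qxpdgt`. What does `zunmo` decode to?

cabin

The output letters match the input read backwards, each shifted +12: erosion reversed is noisore. Two steps: reverse the string, then apply a Caesar shift of +12.
Undoing it on zunmo: shift back: z−12=n, u−12=i, n−12=b, m−12=a, o−12=c → nibac; then reverse → cabin.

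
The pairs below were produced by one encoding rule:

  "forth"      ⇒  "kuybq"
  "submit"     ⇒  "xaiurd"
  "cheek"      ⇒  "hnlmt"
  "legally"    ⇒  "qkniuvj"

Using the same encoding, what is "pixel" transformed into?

In forth: f→k is +5, o→u is +6, r→y is +7, t→b is +8 — the shift increases by 1 each position. Each letter shifts forward by (position + 5), i.e. 5, 6, 7, … — the shift grows by one for each successive letter.
Applying it to pixel: p+5=u, i+6=o, x+7=e, e+8=m, l+9=u.

uoemu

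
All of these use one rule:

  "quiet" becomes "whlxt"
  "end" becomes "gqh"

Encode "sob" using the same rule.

erv

The output letters match the input read backwards, each shifted +3: quiet reversed is teiuq. The word is reversed, then every letter is shifted forward by 3.
On sob: reverse → bos; then shift: b+3=e, o+3=r, s+3=v.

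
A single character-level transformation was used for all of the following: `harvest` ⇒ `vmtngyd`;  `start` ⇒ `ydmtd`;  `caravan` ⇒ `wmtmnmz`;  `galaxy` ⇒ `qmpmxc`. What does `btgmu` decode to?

dream

h(7)→v(21) and a(0)→m(12) fit y≡5x+12 (mod 26); the inverse of 5 mod 26 is 21. Treating letters as 0–25, the rule is x ↦ 5x + 12 (mod 26).
Undoing it on btgmu: b(1)→21·(1−12)≡3=d; t(19)→21·(19−12)≡17=r; g(6)→21·(6−12)≡4=e; m(12)→21·(12−12)≡0=a; u(20)→21·(20−12)≡12=m (all mod 26).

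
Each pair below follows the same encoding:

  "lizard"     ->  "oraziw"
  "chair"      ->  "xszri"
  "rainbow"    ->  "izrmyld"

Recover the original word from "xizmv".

Each pair mirrors across the alphabet (l↔o, i↔r, z↔a): positions sum to 25. This is the alphabet-reversal cipher (Atbash): a becomes z, b becomes y, etc.
Reversing it on xizmv: x↔c, i↔r, z↔a, m↔n, v↔e.

crane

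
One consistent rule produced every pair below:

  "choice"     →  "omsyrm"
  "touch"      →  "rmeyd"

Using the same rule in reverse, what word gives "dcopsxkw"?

manifest

The output letters match the input read backwards, each shifted +10: choice reversed is eciohc. Read the word backwards and shift each letter +10.
Undoing it on dcopsxkw: shift back: d−10=t, c−10=s, o−10=e, p−10=f, s−10=i, x−10=n, k−10=a, w−10=m → tsefinam; then reverse → manifest.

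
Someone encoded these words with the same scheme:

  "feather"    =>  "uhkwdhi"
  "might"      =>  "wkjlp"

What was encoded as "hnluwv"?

strike

The output letters match the input read backwards, each shifted +3: feather reversed is rehtaef. The word is reversed, then every letter is shifted forward by 3.
Undoing it on hnluwv: shift back: h−3=e, n−3=k, l−3=i, u−3=r, w−3=t, v−3=s → ekirts; then reverse → strike.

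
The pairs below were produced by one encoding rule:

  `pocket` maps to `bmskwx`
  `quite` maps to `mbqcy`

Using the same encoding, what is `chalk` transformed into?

The output letters match the input read backwards, each shifted +8: pocket reversed is tekcop. Two steps: reverse the string, then apply a Caesar shift of +8.
For chalk: reverse → klahc; then shift: k+8=s, l+8=t, a+8=i, h+8=p, c+8=k.

stipk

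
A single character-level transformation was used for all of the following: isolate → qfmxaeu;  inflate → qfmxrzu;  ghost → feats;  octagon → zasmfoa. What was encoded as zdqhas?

The word is reversed, then every letter is shifted forward by 12.
Undoing it on zdqhas: shift back: z−12=n, d−12=r, q−12=e, h−12=v, a−12=o, s−12=g → nrevog; then reverse → govern.

govern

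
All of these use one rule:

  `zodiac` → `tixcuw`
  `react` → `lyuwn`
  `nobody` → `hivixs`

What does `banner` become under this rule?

vuhhyl

Compare letters: z→t is +20, o→i is +20, d→x is +20 — a constant shift. Every letter moves 20 places later in the alphabet, wrapping around z→a.
Applying it to banner: b+20=v, a+20=u, n+20=h, n+20=h, e+20=y, r+20=l.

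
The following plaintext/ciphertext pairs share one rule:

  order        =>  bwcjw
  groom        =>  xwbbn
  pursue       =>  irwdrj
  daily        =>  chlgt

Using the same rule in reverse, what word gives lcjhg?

This is an affine cipher: with a=0,…,z=25, each position x becomes (7x+7) mod 26.
Reversing it on lcjhg: l(11)→15·(11−7)≡8=i; c(2)→15·(2−7)≡3=d; j(9)→15·(9−7)≡4=e; h(7)→15·(7−7)≡0=a; g(6)→15·(6−7)≡11=l (all mod 26).

ideal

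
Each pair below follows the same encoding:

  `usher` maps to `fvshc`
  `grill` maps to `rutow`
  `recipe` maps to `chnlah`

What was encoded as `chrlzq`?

region

Shifts by position in usher: pos 0: u→f (+11), pos 1: s→v (+3), pos 2: h→s (+11), pos 3: e→h (+3) — repeating every 2. It's a Vigenère-style cipher with numeric key [11,3]: position i shifts by key[i mod 2].
Reversing it on chrlzq: c−11=r, h−3=e, r−11=g, l−3=i, z−11=o, q−3=n.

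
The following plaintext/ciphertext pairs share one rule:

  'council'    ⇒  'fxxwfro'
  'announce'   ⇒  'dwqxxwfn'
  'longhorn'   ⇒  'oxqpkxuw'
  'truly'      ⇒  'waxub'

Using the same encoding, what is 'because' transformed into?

enfjxbh

Shifts by position in council: pos 0: c→f (+3), pos 1: o→x (+9), pos 2: u→x (+3), pos 3: n→w (+9) — repeating every 2. It's a Vigenère-style cipher with numeric key [3,9]: position i shifts by key[i mod 2].
Applying it to because: b+3=e, e+9=n, c+3=f, a+9=j, u+3=x, s+9=b, e+3=h.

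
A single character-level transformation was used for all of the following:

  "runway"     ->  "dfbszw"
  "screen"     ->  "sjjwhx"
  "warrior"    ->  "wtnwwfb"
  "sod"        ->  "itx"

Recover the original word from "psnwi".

Read the word backwards and shift each letter +5.
Reversing it on psnwi: shift back: p−5=k, s−5=n, n−5=i, w−5=r, i−5=d → knird; then reverse → drink.

drink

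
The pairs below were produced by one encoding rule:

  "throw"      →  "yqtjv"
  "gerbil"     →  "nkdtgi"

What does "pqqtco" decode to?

The output letters match the input read backwards, each shifted +2: throw reversed is worht. The word is reversed, then every letter is shifted forward by 2.
Reversing it on pqqtco: shift back: p−2=n, q−2=o, q−2=o, t−2=r, c−2=a, o−2=m → nooram; then reverse → maroon.

maroon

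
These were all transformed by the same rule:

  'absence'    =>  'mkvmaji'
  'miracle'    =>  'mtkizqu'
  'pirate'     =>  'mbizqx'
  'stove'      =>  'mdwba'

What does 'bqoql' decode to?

The output letters match the input read backwards, each shifted +8: absence reversed is ecnesba. Two steps: reverse the string, then apply a Caesar shift of +8.
Undoing it on bqoql: shift back: b−8=t, q−8=i, o−8=g, q−8=i, l−8=d → tigid; then reverse → digit.

digit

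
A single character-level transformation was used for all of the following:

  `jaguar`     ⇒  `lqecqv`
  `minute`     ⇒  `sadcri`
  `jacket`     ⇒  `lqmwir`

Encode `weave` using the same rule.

yiqni

j(9)→l(11) and a(0)→q(16) fit y≡11x+16 (mod 26); the inverse of 11 mod 26 is 19. Treating letters as 0–25, the rule is x ↦ 11x + 16 (mod 26).
For weave: w(22)→11·22+16≡24=y; e(4)→11·4+16≡8=i; a(0)→11·0+16≡16=q; v(21)→11·21+16≡13=n; e(4)→11·4+16≡8=i (all mod 26).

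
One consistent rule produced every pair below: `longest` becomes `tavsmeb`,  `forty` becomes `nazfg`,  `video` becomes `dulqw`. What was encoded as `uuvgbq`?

minute

Shifts by position in longest: pos 0: l→t (+8), pos 1: o→a (+12), pos 2: n→v (+8), pos 3: g→s (+12) — repeating every 2. A repeating key of period 2 is used — shifts +8, +12 over and over.
Reversing it on uuvgbq: u−8=m, u−12=i, v−8=n, g−12=u, b−8=t, q−12=e.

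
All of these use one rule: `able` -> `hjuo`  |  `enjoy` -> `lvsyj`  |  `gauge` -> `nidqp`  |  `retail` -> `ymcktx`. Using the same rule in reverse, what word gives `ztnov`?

sleek

In able: a→h is +7, b→j is +8, l→u is +9, e→o is +10 — the shift increases by 1 each position. The shift increases by 1 at each position, starting from +7: 7, 8, 9, ….
Reversing it on ztnov: z−7=s, t−8=l, n−9=e, o−10=e, v−11=k.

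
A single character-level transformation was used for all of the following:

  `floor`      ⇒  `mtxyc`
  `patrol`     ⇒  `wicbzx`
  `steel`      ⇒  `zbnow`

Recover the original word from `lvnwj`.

enemy

In floor: f→m is +7, l→t is +8, o→x is +9, o→y is +10 — the shift increases by 1 each position. Letter i (0-indexed) is shifted by i+7, so successive shifts are 7, 8, 9, ….
Undoing it on lvnwj: l−7=e, v−8=n, n−9=e, w−10=m, j−11=y.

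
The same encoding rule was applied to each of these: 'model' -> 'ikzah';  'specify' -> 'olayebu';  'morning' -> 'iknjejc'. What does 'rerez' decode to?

vivid

Compare letters: m→i is +22, o→k is +22, d→z is +22 — a constant shift. Every letter moves 22 places later in the alphabet, wrapping around z→a.
Undoing it on rerez: r−22=v, e−22=i, r−22=v, e−22=i, z−22=d.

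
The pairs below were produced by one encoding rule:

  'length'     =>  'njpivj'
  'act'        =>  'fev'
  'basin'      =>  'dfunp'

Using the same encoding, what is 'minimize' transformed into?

onpnonbj

Two shifts are in play — +5 for a/e/i/o/u, +2 for every other letter.
For minimize: m(cons)+2=o, i(vowel)+5=n, n(cons)+2=p, i(vowel)+5=n, m(cons)+2=o, i(vowel)+5=n, z(cons)+2=b, e(vowel)+5=j.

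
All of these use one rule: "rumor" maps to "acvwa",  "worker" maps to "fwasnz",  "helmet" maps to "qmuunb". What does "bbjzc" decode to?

Shifts by position in rumor: pos 0: r→a (+9), pos 1: u→c (+8), pos 2: m→v (+9), pos 3: o→w (+8) — repeating every 2. A repeating key of period 2 is used — shifts +9, +8 over and over.
Reversing it on bbjzc: b−9=s, b−8=t, j−9=a, z−8=r, c−9=t.

start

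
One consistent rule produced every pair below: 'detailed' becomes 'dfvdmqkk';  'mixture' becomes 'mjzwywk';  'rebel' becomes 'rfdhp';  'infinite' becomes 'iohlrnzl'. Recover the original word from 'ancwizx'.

amateur

Letter i (0-indexed) is shifted by i+0, so successive shifts are 0, 1, 2, ….
Decoding ancwizx: a−0=a, n−1=m, c−2=a, w−3=t, i−4=e, z−5=u, x−6=r.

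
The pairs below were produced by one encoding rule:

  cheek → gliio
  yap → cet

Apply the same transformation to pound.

Compare letters: c→g is +4, h→l is +4, e→i is +4 — a constant shift. This is a Caesar cipher with shift 4.
On pound: p+4=t, o+4=s, u+4=y, n+4=r, d+4=h.

tsyrh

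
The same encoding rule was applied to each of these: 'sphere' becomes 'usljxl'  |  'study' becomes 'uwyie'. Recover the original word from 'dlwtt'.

bison

The shift increases by 1 at each position, starting from +2: 2, 3, 4, ….
Undoing it on dlwtt: d−2=b, l−3=i, w−4=s, t−5=o, t−6=n.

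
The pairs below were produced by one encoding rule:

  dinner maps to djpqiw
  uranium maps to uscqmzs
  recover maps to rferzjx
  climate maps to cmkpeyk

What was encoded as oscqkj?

In dinner: d→d is +0, i→j is +1, n→p is +2, n→q is +3 — the shift increases by 1 each position. Letter i (0-indexed) is shifted by i+0, so successive shifts are 0, 1, 2, ….
Undoing it on oscqkj: o−0=o, s−1=r, c−2=a, q−3=n, k−4=g, j−5=e.

orange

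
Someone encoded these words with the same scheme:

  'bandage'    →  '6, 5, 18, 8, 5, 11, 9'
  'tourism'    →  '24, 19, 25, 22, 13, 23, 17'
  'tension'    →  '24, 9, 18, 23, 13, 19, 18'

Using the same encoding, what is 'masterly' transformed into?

17, 5, 23, 24, 9, 22, 16, 29

b is letter #2 and maps to 6: an offset of 4. The number is (letter's place in the alphabet, a=1) + 4.
Applying it to masterly: m=13→17, a=1→5, s=19→23, t=20→24, e=5→9, r=18→22, l=12→16, y=25→29.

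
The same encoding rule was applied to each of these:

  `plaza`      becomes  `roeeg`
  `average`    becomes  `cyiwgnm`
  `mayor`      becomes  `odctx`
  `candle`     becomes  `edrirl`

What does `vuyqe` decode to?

In plaza: p→r is +2, l→o is +3, a→e is +4, z→e is +5 — the shift increases by 1 each position. Letter i (0-indexed) is shifted by i+2, so successive shifts are 2, 3, 4, ….
Reversing it on vuyqe: v−2=t, u−3=r, y−4=u, q−5=l, e−6=y.

truly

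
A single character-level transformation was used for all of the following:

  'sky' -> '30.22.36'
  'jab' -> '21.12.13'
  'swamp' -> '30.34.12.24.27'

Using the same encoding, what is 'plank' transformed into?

s is letter #19 and maps to 30: an offset of 11. Each letter is replaced by its alphabet position (a=1..z=26) + 11.
For plank: p=16→27, l=12→23, a=1→12, n=14→25, k=11→22.

27.23.12.25.22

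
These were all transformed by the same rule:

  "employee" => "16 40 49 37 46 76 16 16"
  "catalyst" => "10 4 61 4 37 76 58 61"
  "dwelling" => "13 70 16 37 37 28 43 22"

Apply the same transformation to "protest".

49 55 46 61 16 58 61

Each letter becomes 3×(its alphabet position, a=1..z=26) + 1.
Applying it to protest: p=16→49, r=18→55, o=15→46, t=20→61, e=5→16, s=19→58, t=20→61.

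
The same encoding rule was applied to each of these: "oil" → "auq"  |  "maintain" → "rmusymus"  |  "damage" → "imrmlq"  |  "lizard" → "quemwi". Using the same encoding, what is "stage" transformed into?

xymlq

The shift depends on letter class: consonant l→q is +5, but vowel o→a is +12. The rule splits by letter class: vowels +12, consonants +5.
Applying it to stage: s(cons)+5=x, t(cons)+5=y, a(vowel)+12=m, g(cons)+5=l, e(vowel)+12=q.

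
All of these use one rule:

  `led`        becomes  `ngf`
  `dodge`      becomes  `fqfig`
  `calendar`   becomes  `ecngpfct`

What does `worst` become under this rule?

yqtuv

Compare letters: l→n is +2, e→g is +2, d→f is +2 — a constant shift. This is a Caesar cipher with shift 2.
On worst: w+2=y, o+2=q, r+2=t, s+2=u, t+2=v.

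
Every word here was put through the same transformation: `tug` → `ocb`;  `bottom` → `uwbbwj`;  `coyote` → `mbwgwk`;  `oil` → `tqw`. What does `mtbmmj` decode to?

The output letters match the input read backwards, each shifted +8: tug reversed is gut. The word is reversed, then every letter is shifted forward by 8.
Undoing it on mtbmmj: shift back: m−8=e, t−8=l, b−8=t, m−8=e, m−8=e, j−8=b → elteeb; then reverse → beetle.

beetle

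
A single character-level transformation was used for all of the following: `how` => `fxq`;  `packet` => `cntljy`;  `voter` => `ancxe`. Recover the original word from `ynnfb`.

Read the word backwards and shift each letter +9.
Decoding ynnfb: shift back: y−9=p, n−9=e, n−9=e, f−9=w, b−9=s → peews; then reverse → sweep.

sweep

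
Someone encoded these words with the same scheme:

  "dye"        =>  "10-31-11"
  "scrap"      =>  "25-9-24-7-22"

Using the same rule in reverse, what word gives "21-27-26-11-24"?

d is letter #4 and maps to 10: an offset of 6. Letters become their 1-based position plus 6 (so a→7, b→8, …).
Decoding 21-27-26-11-24: 21→(21−6)÷1=15=o, 27→(27−6)÷1=21=u, 26→(26−6)÷1=20=t, 11→(11−6)÷1=5=e, 24→(24−6)÷1=18=r.

outer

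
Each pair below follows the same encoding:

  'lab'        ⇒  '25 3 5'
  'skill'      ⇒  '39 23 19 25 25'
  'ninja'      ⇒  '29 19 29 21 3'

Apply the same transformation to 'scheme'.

Each letter becomes 2×(its alphabet position, a=1..z=26) + 1.
For scheme: s=19→39, c=3→7, h=8→17, e=5→11, m=13→27, e=5→11.

39 7 17 11 27 11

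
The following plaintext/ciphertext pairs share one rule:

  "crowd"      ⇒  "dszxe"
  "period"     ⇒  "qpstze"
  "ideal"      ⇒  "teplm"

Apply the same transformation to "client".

dmtpou

The shift depends on letter class: consonant c→d is +1, but vowel o→z is +11. The rule splits by letter class: vowels +11, consonants +1.
On client: c(cons)+1=d, l(cons)+1=m, i(vowel)+11=t, e(vowel)+11=p, n(cons)+1=o, t(cons)+1=u.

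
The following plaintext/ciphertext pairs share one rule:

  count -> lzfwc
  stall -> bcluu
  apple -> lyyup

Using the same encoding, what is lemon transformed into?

upvzw

Vowels shift forward by 11 and consonants shift forward by 9.
Applying it to lemon: l(cons)+9=u, e(vowel)+11=p, m(cons)+9=v, o(vowel)+11=z, n(cons)+9=w.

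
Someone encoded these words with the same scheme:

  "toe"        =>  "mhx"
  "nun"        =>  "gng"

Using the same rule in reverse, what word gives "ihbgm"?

Compare letters: t→m is +19, o→h is +19, e→x is +19 — a constant shift. Each letter is shifted forward by 19 in the alphabet (a Caesar shift of +19).
Decoding ihbgm: i−19=p, h−19=o, b−19=i, g−19=n, m−19=t.

point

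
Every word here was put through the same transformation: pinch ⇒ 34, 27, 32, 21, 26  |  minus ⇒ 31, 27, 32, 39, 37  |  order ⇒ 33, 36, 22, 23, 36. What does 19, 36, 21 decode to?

Letters become their 1-based position plus 18 (so a→19, b→20, …).
Undoing it on 19, 36, 21: 19→(19−18)÷1=1=a, 36→(36−18)÷1=18=r, 21→(21−18)÷1=3=c.

arc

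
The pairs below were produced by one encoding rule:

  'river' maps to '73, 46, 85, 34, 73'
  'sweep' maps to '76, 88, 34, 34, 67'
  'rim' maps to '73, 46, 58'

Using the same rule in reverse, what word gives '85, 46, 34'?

vie

r(#18)→73 and i(#9)→46: differences scale by 3, so n = 3·pos + 19. The formula is n = 3×(alphabet index, a=1) + 19.
Undoing it on 85, 46, 34: 85→(85−19)÷3=22=v, 46→(46−19)÷3=9=i, 34→(34−19)÷3=5=e.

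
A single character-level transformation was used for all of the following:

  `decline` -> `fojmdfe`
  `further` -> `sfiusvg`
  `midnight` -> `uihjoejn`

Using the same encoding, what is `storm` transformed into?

nsput

The output letters match the input read backwards, each shifted +1: decline reversed is enilced. Read the word backwards and shift each letter +1.
On storm: reverse → mrots; then shift: m+1=n, r+1=s, o+1=p, t+1=u, s+1=t.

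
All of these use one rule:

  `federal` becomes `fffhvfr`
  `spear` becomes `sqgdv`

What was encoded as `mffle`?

Letter i (0-indexed) is shifted by i+0, so successive shifts are 0, 1, 2, ….
Reversing it on mffle: m−0=m, f−1=e, f−2=d, l−3=i, e−4=a.

media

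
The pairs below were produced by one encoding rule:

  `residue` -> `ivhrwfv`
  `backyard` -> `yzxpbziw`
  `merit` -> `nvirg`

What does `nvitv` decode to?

merge

Each letter is replaced by its mirror in the alphabet: a↔z, b↔y, c↔x, and so on (the Atbash cipher).
Undoing it on nvitv: n↔m, v↔e, i↔r, t↔g, v↔e.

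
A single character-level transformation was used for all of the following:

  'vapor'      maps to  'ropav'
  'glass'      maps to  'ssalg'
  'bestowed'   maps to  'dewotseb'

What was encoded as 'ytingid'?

It's just the letters in reverse order.
Undoing it on ytingid: then reverse → dignity.

dignity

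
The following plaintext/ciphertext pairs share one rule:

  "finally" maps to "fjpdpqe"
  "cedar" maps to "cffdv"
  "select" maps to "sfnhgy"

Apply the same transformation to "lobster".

In finally: f→f is +0, i→j is +1, n→p is +2, a→d is +3 — the shift increases by 1 each position. Each letter shifts forward by its position index (0, 1, 2, …) — the shift grows by one for each successive letter.
On lobster: l+0=l, o+1=p, b+2=d, s+3=v, t+4=x, e+5=j, r+6=x.

lpdvxjx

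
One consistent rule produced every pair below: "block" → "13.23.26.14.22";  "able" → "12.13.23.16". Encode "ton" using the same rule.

Each letter is replaced by its alphabet position (a=1..z=26) + 11.
Applying it to ton: t=20→31, o=15→26, n=14→25.

31.26.25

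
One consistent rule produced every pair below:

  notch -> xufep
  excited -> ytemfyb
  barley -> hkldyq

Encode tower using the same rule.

This is an affine cipher: with a=0,…,z=25, each position x becomes (23x+10) mod 26.
For tower: t(19)→23·19+10≡5=f; o(14)→23·14+10≡20=u; w(22)→23·22+10≡22=w; e(4)→23·4+10≡24=y; r(17)→23·17+10≡11=l (all mod 26).

fuwyl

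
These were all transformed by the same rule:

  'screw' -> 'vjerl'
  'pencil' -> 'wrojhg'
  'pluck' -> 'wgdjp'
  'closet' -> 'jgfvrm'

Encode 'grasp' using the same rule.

zebvw

s(18)→v(21) and c(2)→j(9) fit y≡17x+1 (mod 26); the inverse of 17 mod 26 is 23. This is an affine cipher: with a=0,…,z=25, each position x becomes (17x+1) mod 26.
Applying it to grasp: g(6)→17·6+1≡25=z; r(17)→17·17+1≡4=e; a(0)→17·0+1≡1=b; s(18)→17·18+1≡21=v; p(15)→17·15+1≡22=w (all mod 26).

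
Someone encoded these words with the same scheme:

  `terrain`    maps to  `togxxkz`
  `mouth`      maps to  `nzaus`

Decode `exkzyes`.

Two steps: reverse the string, then apply a Caesar shift of +6.
Decoding exkzyes: shift back: e−6=y, x−6=r, k−6=e, z−6=t, y−6=s, e−6=y, s−6=m → yretsym; then reverse → mystery.

mystery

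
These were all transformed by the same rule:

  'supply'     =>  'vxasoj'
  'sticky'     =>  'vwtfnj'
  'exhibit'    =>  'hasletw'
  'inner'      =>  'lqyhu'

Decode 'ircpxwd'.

Shifts by position in supply: pos 0: s→v (+3), pos 1: u→x (+3), pos 2: p→a (+11), pos 3: p→s (+3), pos 4: l→o (+3), pos 5: y→j (+11) — repeating every 3. A repeating key of period 3 is used — shifts +3, +3, +11 over and over.
Decoding ircpxwd: i−3=f, r−3=o, c−11=r, p−3=m, x−3=u, w−11=l, d−3=a.

formula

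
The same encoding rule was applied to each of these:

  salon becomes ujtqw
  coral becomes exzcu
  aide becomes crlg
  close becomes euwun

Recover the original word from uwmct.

Shifts by position in salon: pos 0: s→u (+2), pos 1: a→j (+9), pos 2: l→t (+8), pos 3: o→q (+2), pos 4: n→w (+9) — repeating every 3. The shifts repeat in a cycle of length 3: positions 0,1,… shift by +2, +9, +8, then the pattern repeats.
Reversing it on uwmct: u−2=s, w−9=n, m−8=e, c−2=a, t−9=k.

sneak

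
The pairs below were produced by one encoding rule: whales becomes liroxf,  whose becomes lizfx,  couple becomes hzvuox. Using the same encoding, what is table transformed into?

armox

w(22)→l(11) and h(7)→i(8) fit y≡21x+17 (mod 26); the inverse of 21 mod 26 is 5. This is an affine cipher: with a=0,…,z=25, each position x becomes (21x+17) mod 26.
On table: t(19)→21·19+17≡0=a; a(0)→21·0+17≡17=r; b(1)→21·1+17≡12=m; l(11)→21·11+17≡14=o; e(4)→21·4+17≡23=x (all mod 26).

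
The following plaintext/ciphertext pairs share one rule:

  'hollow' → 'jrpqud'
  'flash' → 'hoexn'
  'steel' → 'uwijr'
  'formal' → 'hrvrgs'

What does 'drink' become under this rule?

In hollow: h→j is +2, o→r is +3, l→p is +4, l→q is +5 — the shift increases by 1 each position. Each letter shifts forward by (position + 2), i.e. 2, 3, 4, … — the shift grows by one for each successive letter.
For drink: d+2=f, r+3=u, i+4=m, n+5=s, k+6=q.

fumsq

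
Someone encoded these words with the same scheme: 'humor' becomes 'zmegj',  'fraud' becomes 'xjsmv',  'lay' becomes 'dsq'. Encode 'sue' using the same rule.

kmw

Compare letters: h→z is +18, u→m is +18, m→e is +18 — a constant shift. This is a Caesar cipher with shift 18.
Applying it to sue: s+18=k, u+18=m, e+18=w.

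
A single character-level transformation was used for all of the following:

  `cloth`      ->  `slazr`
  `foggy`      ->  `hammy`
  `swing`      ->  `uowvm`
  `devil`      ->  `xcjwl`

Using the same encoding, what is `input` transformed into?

c(2)→s(18) and l(11)→l(11) fit y≡5x+8 (mod 26); the inverse of 5 mod 26 is 21. Treating letters as 0–25, the rule is x ↦ 5x + 8 (mod 26).
Applying it to input: i(8)→5·8+8≡22=w; n(13)→5·13+8≡21=v; p(15)→5·15+8≡5=f; u(20)→5·20+8≡4=e; t(19)→5·19+8≡25=z (all mod 26).

wvfez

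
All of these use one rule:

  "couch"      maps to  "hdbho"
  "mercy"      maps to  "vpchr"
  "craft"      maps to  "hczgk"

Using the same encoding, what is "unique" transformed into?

c(2)→h(7) and o(14)→d(3) fit y≡17x+25 (mod 26); the inverse of 17 mod 26 is 23. Treating letters as 0–25, the rule is x ↦ 17x + 25 (mod 26).
On unique: u(20)→17·20+25≡1=b; n(13)→17·13+25≡12=m; i(8)→17·8+25≡5=f; q(16)→17·16+25≡11=l; u(20)→17·20+25≡1=b; e(4)→17·4+25≡15=p (all mod 26).

bmflbp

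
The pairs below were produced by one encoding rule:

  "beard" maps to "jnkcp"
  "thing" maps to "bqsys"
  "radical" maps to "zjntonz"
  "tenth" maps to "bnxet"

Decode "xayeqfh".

In beard: b→j is +8, e→n is +9, a→k is +10, r→c is +11 — the shift increases by 1 each position. Each letter shifts forward by (position + 8), i.e. 8, 9, 10, … — the shift grows by one for each successive letter.
Reversing it on xayeqfh: x−8=p, a−9=r, y−10=o, e−11=t, q−12=e, f−13=s, h−14=t.

protest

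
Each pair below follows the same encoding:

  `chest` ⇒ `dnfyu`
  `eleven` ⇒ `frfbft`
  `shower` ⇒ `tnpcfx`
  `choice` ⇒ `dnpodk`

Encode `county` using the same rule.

duvtue

Shifts by position in chest: pos 0: c→d (+1), pos 1: h→n (+6), pos 2: e→f (+1), pos 3: s→y (+6) — repeating every 2. The shifts repeat in a cycle of length 2: positions 0,1,… shift by +1, +6, then the pattern repeats.
For county: c+1=d, o+6=u, u+1=v, n+6=t, t+1=u, y+6=e.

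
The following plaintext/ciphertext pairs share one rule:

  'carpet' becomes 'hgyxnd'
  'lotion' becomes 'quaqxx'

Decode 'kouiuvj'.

The shift increases by 1 at each position, starting from +5: 5, 6, 7, ….
Decoding kouiuvj: k−5=f, o−6=i, u−7=n, i−8=a, u−9=l, v−10=l, j−11=y.

finally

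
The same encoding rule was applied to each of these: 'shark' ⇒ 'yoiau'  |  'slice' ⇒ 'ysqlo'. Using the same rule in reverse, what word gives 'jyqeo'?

drive

In shark: s→y is +6, h→o is +7, a→i is +8, r→a is +9 — the shift increases by 1 each position. Each letter shifts forward by (position + 6), i.e. 6, 7, 8, … — the shift grows by one for each successive letter.
Decoding jyqeo: j−6=d, y−7=r, q−8=i, e−9=v, o−10=e.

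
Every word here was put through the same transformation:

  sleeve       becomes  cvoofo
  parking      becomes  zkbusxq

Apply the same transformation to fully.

pevvi

It's a constant shift of +10 (ROT10).
On fully: f+10=p, u+10=e, l+10=v, l+10=v, y+10=i.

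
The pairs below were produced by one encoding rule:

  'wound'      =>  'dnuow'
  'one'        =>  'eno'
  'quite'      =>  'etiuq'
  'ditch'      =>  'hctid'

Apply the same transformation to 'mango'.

The output letters match the input read backwards: wound reversed is dnuow. It's just the letters in reverse order.
Applying it to mango: reverse → ognam.

ognam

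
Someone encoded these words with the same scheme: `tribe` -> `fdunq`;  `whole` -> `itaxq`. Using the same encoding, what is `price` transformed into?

bduoq

Compare letters: t→f is +12, r→d is +12, i→u is +12 — a constant shift. Every letter moves 12 places later in the alphabet, wrapping around z→a.
On price: p+12=b, r+12=d, i+12=u, c+12=o, e+12=q.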